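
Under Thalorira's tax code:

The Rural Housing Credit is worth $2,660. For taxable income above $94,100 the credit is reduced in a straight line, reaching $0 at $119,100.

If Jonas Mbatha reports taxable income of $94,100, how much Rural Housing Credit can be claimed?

$2,660

Rural Housing Credit: $94,100 is at or below the $94,100 threshold, so the full $2,660 applies.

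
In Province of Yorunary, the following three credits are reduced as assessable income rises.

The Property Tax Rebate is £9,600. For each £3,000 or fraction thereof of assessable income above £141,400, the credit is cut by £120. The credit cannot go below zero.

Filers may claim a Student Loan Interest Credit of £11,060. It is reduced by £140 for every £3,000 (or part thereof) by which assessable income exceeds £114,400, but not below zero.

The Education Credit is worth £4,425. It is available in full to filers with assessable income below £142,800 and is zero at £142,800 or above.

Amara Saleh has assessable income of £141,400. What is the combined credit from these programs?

Property Tax Rebate: £141,400 is at or below the £141,400 threshold, so the full £9,600 applies.
Student Loan Interest Credit: income exceeds £114,400 by £27,000, which is 9 full-or-partial £3,000 increments; reduction = 9 × £140 = £1,260, leaving £9,800.
Education Credit: £141,400 is below the £142,800 cutoff, so the full £4,425 applies.
Total: £9,600 + £9,800 + £4,425 = £23,825.

£23,825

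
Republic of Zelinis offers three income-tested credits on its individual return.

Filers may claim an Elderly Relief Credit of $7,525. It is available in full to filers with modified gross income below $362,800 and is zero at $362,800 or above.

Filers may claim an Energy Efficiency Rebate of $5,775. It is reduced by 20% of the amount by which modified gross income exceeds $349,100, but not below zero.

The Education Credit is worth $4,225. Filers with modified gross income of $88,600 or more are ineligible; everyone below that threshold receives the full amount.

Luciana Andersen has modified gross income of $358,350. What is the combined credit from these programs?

$11,450

Elderly Relief Credit: $358,350 is below the $362,800 cutoff, so the full $7,525 applies.
Energy Efficiency Rebate: 20% of the $9,250 excess over $349,100 is $1,850; credit = $5,775 − $1,850 = $3,925.
Education Credit: $358,350 meets or exceeds the $88,600 cutoff, so the credit is $0.
Total: $7,525 + $3,925 + $0 = $11,450.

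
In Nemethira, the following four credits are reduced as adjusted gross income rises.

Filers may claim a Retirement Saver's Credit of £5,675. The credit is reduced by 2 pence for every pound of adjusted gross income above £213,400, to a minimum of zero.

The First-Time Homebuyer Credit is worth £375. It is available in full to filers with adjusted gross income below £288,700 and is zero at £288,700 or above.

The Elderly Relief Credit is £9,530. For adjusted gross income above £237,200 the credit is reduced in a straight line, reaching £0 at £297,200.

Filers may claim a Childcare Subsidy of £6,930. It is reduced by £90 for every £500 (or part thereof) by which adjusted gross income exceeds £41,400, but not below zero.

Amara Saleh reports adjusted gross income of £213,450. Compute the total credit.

£15,579

Retirement Saver's Credit: 2% of the £50 excess over £213,400 is £1; credit = £5,675 − £1 = £5,674.
First-Time Homebuyer Credit: £213,450 is below the £288,700 cutoff, so the full £375 applies.
Elderly Relief Credit: £213,450 is at or below the £237,200 threshold, so the full £9,530 applies.
Childcare Subsidy: income exceeds £41,400 by £172,050 → 345 increments × £90 = £31,050 ≥ base, so the credit is £0.
Total: £5,674 + £375 + £9,530 + £0 = £15,579.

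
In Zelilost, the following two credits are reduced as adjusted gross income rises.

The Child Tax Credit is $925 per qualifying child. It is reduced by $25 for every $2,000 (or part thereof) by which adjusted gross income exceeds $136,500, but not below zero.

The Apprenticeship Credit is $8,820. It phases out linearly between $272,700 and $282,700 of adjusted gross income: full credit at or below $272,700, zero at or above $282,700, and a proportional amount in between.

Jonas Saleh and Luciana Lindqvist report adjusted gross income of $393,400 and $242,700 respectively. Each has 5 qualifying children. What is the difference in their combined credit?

Jonas ($393,400): Child Tax Credit: base = 5 × $925 = $4,625. income exceeds $136,500 by $256,900, which is 129 full-or-partial $2,000 increments; reduction = 129 × $25 = $3,225, leaving $1,400. Apprenticeship Credit: $393,400 is at or above $282,700, so the credit is $0. total $1,400 + $0 = $1,400
Luciana ($242,700): Child Tax Credit: base = 5 × $925 = $4,625. income exceeds $136,500 by $106,200, which is 54 full-or-partial $2,000 increments; reduction = 54 × $25 = $1,350, leaving $3,275. Apprenticeship Credit: $242,700 is at or below the $272,700 threshold, so the full $8,820 applies. total $3,275 + $8,820 = $12,095
Difference: |$1,400 − $12,095| = $10,695.

$10,695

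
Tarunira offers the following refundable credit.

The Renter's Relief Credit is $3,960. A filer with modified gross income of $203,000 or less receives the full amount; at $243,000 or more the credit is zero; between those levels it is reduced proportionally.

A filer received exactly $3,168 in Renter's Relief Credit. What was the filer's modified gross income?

$211,000

$3,168 is 3,168/3,960 of the full $3,960, so 792/3,960 of the $40,000 range has been used: income = $203,000 + $40,000 × 792/3,960 = $211,000.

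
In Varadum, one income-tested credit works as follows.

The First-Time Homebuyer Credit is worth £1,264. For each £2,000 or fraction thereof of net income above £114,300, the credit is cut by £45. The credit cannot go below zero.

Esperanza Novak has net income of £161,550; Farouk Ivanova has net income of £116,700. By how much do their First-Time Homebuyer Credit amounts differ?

Esperanza (£161,550): First-Time Homebuyer Credit: income exceeds £114,300 by £47,250, which is 24 full-or-partial £2,000 increments; reduction = 24 × £45 = £1,080, leaving £184.
Farouk (£116,700): First-Time Homebuyer Credit: income exceeds £114,300 by £2,400, which is 2 full-or-partial £2,000 increments; reduction = 2 × £45 = £90, leaving £1,174.
Difference: |£184 − £1,174| = £990.

£990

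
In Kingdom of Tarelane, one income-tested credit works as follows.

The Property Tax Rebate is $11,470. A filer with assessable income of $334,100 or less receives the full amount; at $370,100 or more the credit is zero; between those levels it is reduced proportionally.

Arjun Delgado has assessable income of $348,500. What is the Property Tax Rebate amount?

$6,882

Property Tax Rebate: $348,500 is $14,400 into a $36,000 phase-out range, leaving 21,600/36,000 of the credit: $11,470 × 21,600/36,000 = $6,882.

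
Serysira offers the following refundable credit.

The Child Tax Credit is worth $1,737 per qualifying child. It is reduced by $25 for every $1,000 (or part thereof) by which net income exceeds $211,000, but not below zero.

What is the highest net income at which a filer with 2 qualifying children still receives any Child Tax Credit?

Full credit = 2 × $1,737 = $3,474.
After 138 increments the reduction is 138 × $25 = $3,450, leaving $24; one more increment wipes it out. Increment 138 ends at excess 138 × $1,000 = $138,000, so the highest qualifying income is $211,000 + $138,000 = $349,000.

$349,000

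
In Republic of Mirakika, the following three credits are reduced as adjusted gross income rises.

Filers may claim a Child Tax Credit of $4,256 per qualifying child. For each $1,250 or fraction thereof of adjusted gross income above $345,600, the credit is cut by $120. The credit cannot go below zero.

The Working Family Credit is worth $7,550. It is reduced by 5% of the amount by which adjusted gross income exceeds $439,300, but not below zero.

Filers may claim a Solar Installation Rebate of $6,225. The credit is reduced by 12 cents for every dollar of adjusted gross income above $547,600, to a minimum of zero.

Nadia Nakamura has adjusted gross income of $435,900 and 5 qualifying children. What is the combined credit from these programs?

$26,295

Child Tax Credit: base = 5 × $4,256 = $21,280. income exceeds $345,600 by $90,300, which is 73 full-or-partial $1,250 increments; reduction = 73 × $120 = $8,760, leaving $12,520.
Working Family Credit: $435,900 is at or below the $439,300 threshold, so the full $7,550 applies.
Solar Installation Rebate: $435,900 is at or below the $547,600 threshold, so the full $6,225 applies.
Total: $12,520 + $7,550 + $6,225 = $26,295.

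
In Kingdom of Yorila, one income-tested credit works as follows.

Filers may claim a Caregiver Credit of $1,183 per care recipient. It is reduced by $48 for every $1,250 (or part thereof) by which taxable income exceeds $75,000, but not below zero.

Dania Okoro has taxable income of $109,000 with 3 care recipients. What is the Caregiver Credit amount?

Caregiver Credit: base = 3 × $1,183 = $3,549. income exceeds $75,000 by $34,000, which is 28 full-or-partial $1,250 increments; reduction = 28 × $48 = $1,344, leaving $2,205.

$2,205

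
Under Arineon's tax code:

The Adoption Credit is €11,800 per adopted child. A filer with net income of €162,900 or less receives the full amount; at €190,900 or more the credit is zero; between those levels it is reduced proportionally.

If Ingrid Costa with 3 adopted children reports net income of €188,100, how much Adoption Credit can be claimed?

€3,540

Adoption Credit: base = 3 × €11,800 = €35,400. €188,100 is €25,200 into a €28,000 phase-out range, leaving 2,800/28,000 of the credit: €35,400 × 2,800/28,000 = €3,540.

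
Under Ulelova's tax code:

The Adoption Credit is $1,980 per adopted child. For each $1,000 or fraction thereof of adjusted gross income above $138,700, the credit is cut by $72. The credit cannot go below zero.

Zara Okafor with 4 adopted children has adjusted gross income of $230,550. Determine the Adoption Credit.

$1,296

Adoption Credit: base = 4 × $1,980 = $7,920. income exceeds $138,700 by $91,850, which is 92 full-or-partial $1,000 increments; reduction = 92 × $72 = $6,624, leaving $1,296.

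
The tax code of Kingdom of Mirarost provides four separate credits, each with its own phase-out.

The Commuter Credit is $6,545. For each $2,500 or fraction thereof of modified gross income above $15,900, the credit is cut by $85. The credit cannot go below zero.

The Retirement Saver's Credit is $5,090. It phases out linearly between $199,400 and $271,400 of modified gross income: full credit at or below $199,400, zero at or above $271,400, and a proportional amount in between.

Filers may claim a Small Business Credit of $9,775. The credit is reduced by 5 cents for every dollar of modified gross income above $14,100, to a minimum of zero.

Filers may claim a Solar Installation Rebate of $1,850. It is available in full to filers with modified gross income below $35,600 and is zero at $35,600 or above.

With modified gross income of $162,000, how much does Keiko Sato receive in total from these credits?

$9,000

Commuter Credit: income exceeds $15,900 by $146,100, which is 59 full-or-partial $2,500 increments; reduction = 59 × $85 = $5,015, leaving $1,530.
Retirement Saver's Credit: $162,000 is at or below the $199,400 threshold, so the full $5,090 applies.
Small Business Credit: 5% of the $147,900 excess over $14,100 is $7,395; credit = $9,775 − $7,395 = $2,380.
Solar Installation Rebate: $162,000 meets or exceeds the $35,600 cutoff, so the credit is $0.
Total: $1,530 + $5,090 + $2,380 + $0 = $9,000.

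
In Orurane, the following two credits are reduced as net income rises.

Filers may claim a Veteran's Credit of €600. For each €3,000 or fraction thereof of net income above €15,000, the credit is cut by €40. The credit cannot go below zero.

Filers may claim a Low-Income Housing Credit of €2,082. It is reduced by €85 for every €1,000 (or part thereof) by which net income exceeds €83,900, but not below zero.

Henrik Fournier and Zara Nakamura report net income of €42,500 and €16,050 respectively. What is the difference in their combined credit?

Henrik (€42,500): Veteran's Credit: income exceeds €15,000 by €27,500, which is 10 full-or-partial €3,000 increments; reduction = 10 × €40 = €400, leaving €200. Low-Income Housing Credit: €42,500 is at or below the €83,900 threshold, so the full €2,082 applies. total €200 + €2,082 = €2,282
Zara (€16,050): Veteran's Credit: income exceeds €15,000 by €1,050, which is 1 full-or-partial €3,000 increment; reduction = 1 × €40 = €40, leaving €560. Low-Income Housing Credit: €16,050 is at or below the €83,900 threshold, so the full €2,082 applies. total €560 + €2,082 = €2,642
Difference: |€2,282 − €2,642| = €360.

€360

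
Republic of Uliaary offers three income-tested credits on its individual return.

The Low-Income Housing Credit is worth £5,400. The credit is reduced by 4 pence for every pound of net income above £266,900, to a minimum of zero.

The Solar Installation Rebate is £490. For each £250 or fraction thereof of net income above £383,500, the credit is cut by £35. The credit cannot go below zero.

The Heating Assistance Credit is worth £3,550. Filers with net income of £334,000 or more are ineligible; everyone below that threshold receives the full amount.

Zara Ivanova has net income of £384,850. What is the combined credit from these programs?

Low-Income Housing Credit: 4% of the £117,950 excess over £266,900 is £4,718; credit = £5,400 − £4,718 = £682.
Solar Installation Rebate: income exceeds £383,500 by £1,350, which is 6 full-or-partial £250 increments; reduction = 6 × £35 = £210, leaving £280.
Heating Assistance Credit: £384,850 meets or exceeds the £334,000 cutoff, so the credit is £0.
Total: £682 + £280 + £0 = £962.

£962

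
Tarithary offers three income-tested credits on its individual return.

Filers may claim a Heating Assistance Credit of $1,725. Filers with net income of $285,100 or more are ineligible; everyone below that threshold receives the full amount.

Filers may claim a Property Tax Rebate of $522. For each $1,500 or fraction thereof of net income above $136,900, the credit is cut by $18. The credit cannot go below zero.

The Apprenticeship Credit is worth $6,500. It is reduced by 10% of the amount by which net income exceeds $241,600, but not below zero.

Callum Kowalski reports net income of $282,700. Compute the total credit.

Heating Assistance Credit: $282,700 is below the $285,100 cutoff, so the full $1,725 applies.
Property Tax Rebate: income exceeds $136,900 by $145,800 → 98 increments × $18 = $1,764 ≥ base, so the credit is $0.
Apprenticeship Credit: 10% of the $41,100 excess over $241,600 is $4,110; credit = $6,500 − $4,110 = $2,390.
Total: $1,725 + $0 + $2,390 = $4,115.

$4,115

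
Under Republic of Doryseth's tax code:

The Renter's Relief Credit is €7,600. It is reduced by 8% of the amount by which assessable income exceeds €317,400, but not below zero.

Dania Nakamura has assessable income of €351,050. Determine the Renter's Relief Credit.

Renter's Relief Credit: 8% of the €33,650 excess over €317,400 is €2,692; credit = €7,600 − €2,692 = €4,908.

€4,908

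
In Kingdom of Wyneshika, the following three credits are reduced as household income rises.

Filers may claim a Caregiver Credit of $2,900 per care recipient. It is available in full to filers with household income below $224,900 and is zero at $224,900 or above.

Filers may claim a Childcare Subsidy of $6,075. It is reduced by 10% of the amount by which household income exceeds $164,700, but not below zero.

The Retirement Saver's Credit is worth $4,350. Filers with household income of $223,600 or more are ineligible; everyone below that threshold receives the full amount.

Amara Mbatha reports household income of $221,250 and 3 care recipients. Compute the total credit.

Caregiver Credit: base = 3 × $2,900 = $8,700. $221,250 is below the $224,900 cutoff, so the full $8,700 applies.
Childcare Subsidy: 10% of the $56,550 excess over $164,700 is $5,655; credit = $6,075 − $5,655 = $420.
Retirement Saver's Credit: $221,250 is below the $223,600 cutoff, so the full $4,350 applies.
Total: $8,700 + $420 + $4,350 = $13,470.

$13,470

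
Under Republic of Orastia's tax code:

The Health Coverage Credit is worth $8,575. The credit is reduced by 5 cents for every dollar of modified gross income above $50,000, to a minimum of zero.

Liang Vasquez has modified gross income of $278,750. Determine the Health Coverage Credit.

$0

Health Coverage Credit: 5% of the $228,750 excess over $50,000 is $11,437.50 ≥ base, so the credit is $0.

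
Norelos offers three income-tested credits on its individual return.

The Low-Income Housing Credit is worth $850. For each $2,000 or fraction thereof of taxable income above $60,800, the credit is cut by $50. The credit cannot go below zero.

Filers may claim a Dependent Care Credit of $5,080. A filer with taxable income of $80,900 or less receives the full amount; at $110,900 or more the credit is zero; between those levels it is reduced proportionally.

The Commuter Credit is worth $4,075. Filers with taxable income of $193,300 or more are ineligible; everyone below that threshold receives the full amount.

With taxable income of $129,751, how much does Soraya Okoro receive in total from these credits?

$4,075

Low-Income Housing Credit: income exceeds $60,800 by $68,951 → 35 increments × $50 = $1,750 ≥ base, so the credit is $0.
Dependent Care Credit: $129,751 is at or above $110,900, so the credit is $0.
Commuter Credit: $129,751 is below the $193,300 cutoff, so the full $4,075 applies.
Total: $0 + $0 + $4,075 = $4,075.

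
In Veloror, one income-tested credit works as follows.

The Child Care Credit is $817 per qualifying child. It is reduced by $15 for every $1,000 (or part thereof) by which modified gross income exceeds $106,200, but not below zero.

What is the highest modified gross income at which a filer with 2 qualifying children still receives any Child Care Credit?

$214,200

Full credit = 2 × $817 = $1,634.
After 108 increments the reduction is 108 × $15 = $1,620, leaving $14; one more increment wipes it out. Increment 108 ends at excess 108 × $1,000 = $108,000, so the highest qualifying income is $106,200 + $108,000 = $214,200.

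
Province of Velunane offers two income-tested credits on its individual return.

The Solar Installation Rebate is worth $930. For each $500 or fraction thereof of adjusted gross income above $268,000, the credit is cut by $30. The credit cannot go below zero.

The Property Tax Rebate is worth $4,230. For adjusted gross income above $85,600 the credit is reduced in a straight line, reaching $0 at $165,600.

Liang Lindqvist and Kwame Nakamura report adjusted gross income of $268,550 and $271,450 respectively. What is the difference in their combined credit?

Liang ($268,550): Solar Installation Rebate: income exceeds $268,000 by $550, which is 2 full-or-partial $500 increments; reduction = 2 × $30 = $60, leaving $870. Property Tax Rebate: $268,550 is at or above $165,600, so the credit is $0. total $870 + $0 = $870
Kwame ($271,450): Solar Installation Rebate: income exceeds $268,000 by $3,450, which is 7 full-or-partial $500 increments; reduction = 7 × $30 = $210, leaving $720. Property Tax Rebate: $271,450 is at or above $165,600, so the credit is $0. total $720 + $0 = $720
Difference: |$870 − $720| = $150.

$150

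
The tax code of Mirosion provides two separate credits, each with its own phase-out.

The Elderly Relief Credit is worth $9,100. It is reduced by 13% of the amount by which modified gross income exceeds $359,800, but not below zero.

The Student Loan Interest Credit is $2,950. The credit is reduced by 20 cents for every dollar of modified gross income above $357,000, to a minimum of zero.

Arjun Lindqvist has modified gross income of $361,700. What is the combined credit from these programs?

$10,863

Elderly Relief Credit: 13% of the $1,900 excess over $359,800 is $247; credit = $9,100 − $247 = $8,853.
Student Loan Interest Credit: 20% of the $4,700 excess over $357,000 is $940; credit = $2,950 − $940 = $2,010.
Total: $8,853 + $2,010 = $10,863.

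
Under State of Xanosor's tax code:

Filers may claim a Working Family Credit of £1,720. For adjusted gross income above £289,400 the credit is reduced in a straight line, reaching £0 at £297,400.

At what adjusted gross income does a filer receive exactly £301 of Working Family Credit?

£301 is 301/1,720 of the full £1,720, so 1,419/1,720 of the £8,000 range has been used: income = £289,400 + £8,000 × 1,419/1,720 = £296,000.

£296,000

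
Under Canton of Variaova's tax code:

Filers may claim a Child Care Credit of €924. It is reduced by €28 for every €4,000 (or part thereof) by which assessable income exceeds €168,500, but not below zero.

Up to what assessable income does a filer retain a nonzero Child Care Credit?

€296,500

After 32 increments the reduction is 32 × €28 = €896, leaving €28; one more increment wipes it out. Increment 32 ends at excess 32 × €4,000 = €128,000, so the highest qualifying income is €168,500 + €128,000 = €296,500.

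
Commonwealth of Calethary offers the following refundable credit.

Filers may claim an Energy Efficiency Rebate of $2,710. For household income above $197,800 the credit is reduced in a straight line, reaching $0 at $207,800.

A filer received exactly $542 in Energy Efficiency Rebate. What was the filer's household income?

$205,800

$542 is 542/2,710 of the full $2,710, so 2,168/2,710 of the $10,000 range has been used: income = $197,800 + $10,000 × 2,168/2,710 = $205,800.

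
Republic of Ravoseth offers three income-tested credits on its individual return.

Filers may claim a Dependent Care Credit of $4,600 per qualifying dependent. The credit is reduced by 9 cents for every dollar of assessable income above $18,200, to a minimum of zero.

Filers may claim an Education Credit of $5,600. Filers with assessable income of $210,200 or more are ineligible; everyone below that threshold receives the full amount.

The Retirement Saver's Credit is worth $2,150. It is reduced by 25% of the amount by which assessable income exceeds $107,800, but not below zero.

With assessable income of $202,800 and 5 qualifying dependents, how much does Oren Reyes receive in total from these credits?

$11,986

Dependent Care Credit: base = 5 × $4,600 = $23,000. 9% of the $184,600 excess over $18,200 is $16,614; credit = $23,000 − $16,614 = $6,386.
Education Credit: $202,800 is below the $210,200 cutoff, so the full $5,600 applies.
Retirement Saver's Credit: 25% of the $95,000 excess over $107,800 is $23,750 ≥ base, so the credit is $0.
Total: $6,386 + $5,600 + $0 = $11,986.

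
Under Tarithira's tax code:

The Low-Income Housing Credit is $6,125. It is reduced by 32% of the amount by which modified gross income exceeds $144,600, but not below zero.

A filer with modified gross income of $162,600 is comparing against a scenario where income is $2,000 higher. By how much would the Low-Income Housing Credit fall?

$365

At $162,600 — 32% of the $18,000 excess over $144,600 is $5,760; credit = $6,125 − $5,760 = $365.
At $164,600 — 32% of the $20,000 excess over $144,600 is $6,400 ≥ base, so the credit is $0.
Lost: $365 − $0 = $365.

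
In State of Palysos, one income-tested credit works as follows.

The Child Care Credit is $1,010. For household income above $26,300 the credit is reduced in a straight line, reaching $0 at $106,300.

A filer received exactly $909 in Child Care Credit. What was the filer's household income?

$909 is 909/1,010 of the full $1,010, so 101/1,010 of the $80,000 range has been used: income = $26,300 + $80,000 × 101/1,010 = $34,300.

$34,300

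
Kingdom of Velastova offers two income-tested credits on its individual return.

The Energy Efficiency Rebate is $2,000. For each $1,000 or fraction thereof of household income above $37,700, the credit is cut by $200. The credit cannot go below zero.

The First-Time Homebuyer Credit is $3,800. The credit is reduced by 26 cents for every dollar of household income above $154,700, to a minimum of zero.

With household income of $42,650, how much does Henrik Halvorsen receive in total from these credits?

Energy Efficiency Rebate: income exceeds $37,700 by $4,950, which is 5 full-or-partial $1,000 increments; reduction = 5 × $200 = $1,000, leaving $1,000.
First-Time Homebuyer Credit: $42,650 is at or below the $154,700 threshold, so the full $3,800 applies.
Total: $1,000 + $3,800 = $4,800.

$4,800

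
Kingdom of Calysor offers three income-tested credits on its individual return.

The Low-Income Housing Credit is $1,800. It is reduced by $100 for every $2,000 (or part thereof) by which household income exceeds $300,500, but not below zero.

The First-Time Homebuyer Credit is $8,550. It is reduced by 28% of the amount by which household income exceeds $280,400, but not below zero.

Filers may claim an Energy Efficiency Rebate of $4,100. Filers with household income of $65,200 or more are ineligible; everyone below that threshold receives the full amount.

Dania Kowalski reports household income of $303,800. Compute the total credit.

Low-Income Housing Credit: income exceeds $300,500 by $3,300, which is 2 full-or-partial $2,000 increments; reduction = 2 × $100 = $200, leaving $1,600.
First-Time Homebuyer Credit: 28% of the $23,400 excess over $280,400 is $6,552; credit = $8,550 − $6,552 = $1,998.
Energy Efficiency Rebate: $303,800 meets or exceeds the $65,200 cutoff, so the credit is $0.
Total: $1,600 + $1,998 + $0 = $3,598.

$3,598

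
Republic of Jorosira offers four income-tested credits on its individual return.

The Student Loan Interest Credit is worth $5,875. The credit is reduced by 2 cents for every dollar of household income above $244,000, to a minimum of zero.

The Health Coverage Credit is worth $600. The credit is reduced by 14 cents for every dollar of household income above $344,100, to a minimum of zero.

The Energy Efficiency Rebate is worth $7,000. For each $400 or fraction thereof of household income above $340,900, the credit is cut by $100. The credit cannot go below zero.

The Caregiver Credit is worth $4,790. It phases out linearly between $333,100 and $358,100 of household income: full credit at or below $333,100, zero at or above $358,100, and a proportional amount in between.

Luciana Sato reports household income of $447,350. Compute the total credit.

$1,808

Student Loan Interest Credit: 2% of the $203,350 excess over $244,000 is $4,067; credit = $5,875 − $4,067 = $1,808.
Health Coverage Credit: 14% of the $103,250 excess over $344,100 is $14,455 ≥ base, so the credit is $0.
Energy Efficiency Rebate: income exceeds $340,900 by $106,450 → 267 increments × $100 = $26,700 ≥ base, so the credit is $0.
Caregiver Credit: $447,350 is at or above $358,100, so the credit is $0.
Total: $1,808 + $0 + $0 + $0 = $1,808.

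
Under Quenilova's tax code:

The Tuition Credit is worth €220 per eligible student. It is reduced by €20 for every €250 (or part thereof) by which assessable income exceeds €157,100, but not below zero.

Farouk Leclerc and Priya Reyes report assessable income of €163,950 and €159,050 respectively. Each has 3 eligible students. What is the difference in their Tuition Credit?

Farouk (€163,950): Tuition Credit: base = 3 × €220 = €660. income exceeds €157,100 by €6,850, which is 28 full-or-partial €250 increments; reduction = 28 × €20 = €560, leaving €100.
Priya (€159,050): Tuition Credit: base = 3 × €220 = €660. income exceeds €157,100 by €1,950, which is 8 full-or-partial €250 increments; reduction = 8 × €20 = €160, leaving €500.
Difference: |€100 − €500| = €400.

€400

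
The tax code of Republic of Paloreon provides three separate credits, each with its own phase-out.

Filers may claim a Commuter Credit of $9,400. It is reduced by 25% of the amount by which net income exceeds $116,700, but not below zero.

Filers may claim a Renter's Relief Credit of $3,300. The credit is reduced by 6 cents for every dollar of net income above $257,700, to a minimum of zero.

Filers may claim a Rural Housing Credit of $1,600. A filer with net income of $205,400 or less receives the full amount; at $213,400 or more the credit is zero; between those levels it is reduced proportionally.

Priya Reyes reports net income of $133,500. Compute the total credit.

$10,100

Commuter Credit: 25% of the $16,800 excess over $116,700 is $4,200; credit = $9,400 − $4,200 = $5,200.
Renter's Relief Credit: $133,500 is at or below the $257,700 threshold, so the full $3,300 applies.
Rural Housing Credit: $133,500 is at or below the $205,400 threshold, so the full $1,600 applies.
Total: $5,200 + $3,300 + $1,600 = $10,100.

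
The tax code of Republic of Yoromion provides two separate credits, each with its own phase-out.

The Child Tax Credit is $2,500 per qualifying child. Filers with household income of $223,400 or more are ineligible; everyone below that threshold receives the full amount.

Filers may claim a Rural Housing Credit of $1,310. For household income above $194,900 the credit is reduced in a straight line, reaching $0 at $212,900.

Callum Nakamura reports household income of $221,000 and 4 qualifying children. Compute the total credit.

$10,000

Child Tax Credit: base = 4 × $2,500 = $10,000. $221,000 is below the $223,400 cutoff, so the full $10,000 applies.
Rural Housing Credit: $221,000 is at or above $212,900, so the credit is $0.
Total: $10,000 + $0 = $10,000.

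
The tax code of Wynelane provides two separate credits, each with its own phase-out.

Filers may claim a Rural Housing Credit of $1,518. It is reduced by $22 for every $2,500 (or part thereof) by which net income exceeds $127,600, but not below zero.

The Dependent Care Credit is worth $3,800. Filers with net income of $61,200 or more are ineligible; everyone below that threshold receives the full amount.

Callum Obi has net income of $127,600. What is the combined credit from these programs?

$1,518

Rural Housing Credit: $127,600 is at or below the $127,600 threshold, so the full $1,518 applies.
Dependent Care Credit: $127,600 meets or exceeds the $61,200 cutoff, so the credit is $0.
Total: $1,518 + $0 = $1,518.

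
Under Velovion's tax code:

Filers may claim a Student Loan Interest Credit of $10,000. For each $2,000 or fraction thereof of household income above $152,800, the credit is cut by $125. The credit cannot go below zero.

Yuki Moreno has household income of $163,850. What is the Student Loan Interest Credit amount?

Student Loan Interest Credit: income exceeds $152,800 by $11,050, which is 6 full-or-partial $2,000 increments; reduction = 6 × $125 = $750, leaving $9,250.

$9,250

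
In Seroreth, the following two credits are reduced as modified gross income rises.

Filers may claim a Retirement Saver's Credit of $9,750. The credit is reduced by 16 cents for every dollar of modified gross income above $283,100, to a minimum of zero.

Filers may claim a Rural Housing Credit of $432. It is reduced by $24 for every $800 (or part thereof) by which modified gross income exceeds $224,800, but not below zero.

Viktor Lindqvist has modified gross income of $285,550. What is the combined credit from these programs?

Retirement Saver's Credit: 16% of the $2,450 excess over $283,100 is $392; credit = $9,750 − $392 = $9,358.
Rural Housing Credit: income exceeds $224,800 by $60,750 → 76 increments × $24 = $1,824 ≥ base, so the credit is $0.
Total: $9,358 + $0 = $9,358.

$9,358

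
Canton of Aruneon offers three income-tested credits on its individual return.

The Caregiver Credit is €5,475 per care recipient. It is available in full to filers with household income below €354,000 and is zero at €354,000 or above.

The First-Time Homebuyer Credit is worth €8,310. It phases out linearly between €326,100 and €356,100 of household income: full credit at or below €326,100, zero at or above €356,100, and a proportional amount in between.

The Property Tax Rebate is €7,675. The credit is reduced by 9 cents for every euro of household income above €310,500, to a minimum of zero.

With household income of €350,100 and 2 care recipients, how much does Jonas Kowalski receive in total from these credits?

€16,723

Caregiver Credit: base = 2 × €5,475 = €10,950. €350,100 is below the €354,000 cutoff, so the full €10,950 applies.
First-Time Homebuyer Credit: €350,100 is €24,000 into a €30,000 phase-out range, leaving 6,000/30,000 of the credit: €8,310 × 6,000/30,000 = €1,662.
Property Tax Rebate: 9% of the €39,600 excess over €310,500 is €3,564; credit = €7,675 − €3,564 = €4,111.
Total: €10,950 + €1,662 + €4,111 = €16,723.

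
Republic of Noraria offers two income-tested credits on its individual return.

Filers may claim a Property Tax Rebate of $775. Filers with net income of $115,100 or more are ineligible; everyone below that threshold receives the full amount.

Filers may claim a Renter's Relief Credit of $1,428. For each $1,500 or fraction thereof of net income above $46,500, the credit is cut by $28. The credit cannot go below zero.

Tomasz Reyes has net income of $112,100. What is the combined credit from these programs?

$971

Property Tax Rebate: $112,100 is below the $115,100 cutoff, so the full $775 applies.
Renter's Relief Credit: income exceeds $46,500 by $65,600, which is 44 full-or-partial $1,500 increments; reduction = 44 × $28 = $1,232, leaving $196.
Total: $775 + $196 = $971.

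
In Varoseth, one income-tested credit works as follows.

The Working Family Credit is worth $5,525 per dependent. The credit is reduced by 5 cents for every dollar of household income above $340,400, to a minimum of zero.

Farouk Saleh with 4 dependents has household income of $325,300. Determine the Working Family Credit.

Working Family Credit: base = 4 × $5,525 = $22,100. $325,300 is at or below the $340,400 threshold, so the full $22,100 applies.

$22,100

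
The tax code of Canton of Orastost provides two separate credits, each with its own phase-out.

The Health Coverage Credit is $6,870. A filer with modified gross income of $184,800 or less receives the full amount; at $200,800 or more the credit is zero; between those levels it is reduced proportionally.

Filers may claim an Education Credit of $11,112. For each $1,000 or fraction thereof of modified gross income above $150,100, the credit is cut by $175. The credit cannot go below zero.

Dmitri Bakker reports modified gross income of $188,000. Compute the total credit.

Health Coverage Credit: $188,000 is $3,200 into a $16,000 phase-out range, leaving 12,800/16,000 of the credit: $6,870 × 12,800/16,000 = $5,496.
Education Credit: income exceeds $150,100 by $37,900, which is 38 full-or-partial $1,000 increments; reduction = 38 × $175 = $6,650, leaving $4,462.
Total: $5,496 + $4,462 = $9,958.

$9,958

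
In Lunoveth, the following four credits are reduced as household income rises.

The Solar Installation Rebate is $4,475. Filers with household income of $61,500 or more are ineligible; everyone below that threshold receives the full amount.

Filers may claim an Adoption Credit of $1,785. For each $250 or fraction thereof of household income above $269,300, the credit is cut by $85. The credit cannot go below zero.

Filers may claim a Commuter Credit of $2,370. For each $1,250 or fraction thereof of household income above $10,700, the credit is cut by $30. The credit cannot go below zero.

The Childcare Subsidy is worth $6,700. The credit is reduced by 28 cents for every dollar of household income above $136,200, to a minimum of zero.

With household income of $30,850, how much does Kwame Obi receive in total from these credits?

$14,820

Solar Installation Rebate: $30,850 is below the $61,500 cutoff, so the full $4,475 applies.
Adoption Credit: $30,850 is at or below the $269,300 threshold, so the full $1,785 applies.
Commuter Credit: income exceeds $10,700 by $20,150, which is 17 full-or-partial $1,250 increments; reduction = 17 × $30 = $510, leaving $1,860.
Childcare Subsidy: $30,850 is at or below the $136,200 threshold, so the full $6,700 applies.
Total: $4,475 + $1,785 + $1,860 + $6,700 = $14,820.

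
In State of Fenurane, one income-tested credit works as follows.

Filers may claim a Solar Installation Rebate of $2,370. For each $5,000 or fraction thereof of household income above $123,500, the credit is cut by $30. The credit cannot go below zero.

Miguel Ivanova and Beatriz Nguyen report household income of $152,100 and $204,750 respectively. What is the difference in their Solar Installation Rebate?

Miguel ($152,100): Solar Installation Rebate: income exceeds $123,500 by $28,600, which is 6 full-or-partial $5,000 increments; reduction = 6 × $30 = $180, leaving $2,190.
Beatriz ($204,750): Solar Installation Rebate: income exceeds $123,500 by $81,250, which is 17 full-or-partial $5,000 increments; reduction = 17 × $30 = $510, leaving $1,860.
Difference: |$2,190 − $1,860| = $330.

$330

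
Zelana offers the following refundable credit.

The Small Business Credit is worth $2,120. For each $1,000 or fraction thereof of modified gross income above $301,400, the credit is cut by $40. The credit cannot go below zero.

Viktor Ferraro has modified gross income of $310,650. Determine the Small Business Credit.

Small Business Credit: income exceeds $301,400 by $9,250, which is 10 full-or-partial $1,000 increments; reduction = 10 × $40 = $400, leaving $1,720.

$1,720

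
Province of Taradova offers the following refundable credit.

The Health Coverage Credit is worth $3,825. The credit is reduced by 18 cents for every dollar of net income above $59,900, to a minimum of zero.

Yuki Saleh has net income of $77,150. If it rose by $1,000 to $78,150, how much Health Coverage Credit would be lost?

$180

At $77,150 — 18% of the $17,250 excess over $59,900 is $3,105; credit = $3,825 − $3,105 = $720.
At $78,150 — 18% of the $18,250 excess over $59,900 is $3,285; credit = $3,825 − $3,285 = $540.
Lost: $720 − $540 = $180.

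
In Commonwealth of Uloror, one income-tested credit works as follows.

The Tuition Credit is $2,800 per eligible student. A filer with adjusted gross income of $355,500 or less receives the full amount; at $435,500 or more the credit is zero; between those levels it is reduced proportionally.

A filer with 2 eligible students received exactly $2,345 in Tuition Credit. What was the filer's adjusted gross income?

$402,000

Full credit = 2 × $2,800 = $5,600.
$2,345 is 2,345/5,600 of the full $5,600, so 3,255/5,600 of the $80,000 range has been used: income = $355,500 + $80,000 × 3,255/5,600 = $402,000.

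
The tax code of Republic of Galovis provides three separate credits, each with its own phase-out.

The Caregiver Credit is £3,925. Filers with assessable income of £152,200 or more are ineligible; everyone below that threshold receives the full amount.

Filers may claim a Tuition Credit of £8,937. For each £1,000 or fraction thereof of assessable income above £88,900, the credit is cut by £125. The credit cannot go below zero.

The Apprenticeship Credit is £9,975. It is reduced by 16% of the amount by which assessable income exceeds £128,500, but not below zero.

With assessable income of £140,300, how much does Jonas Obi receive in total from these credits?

£14,449

Caregiver Credit: £140,300 is below the £152,200 cutoff, so the full £3,925 applies.
Tuition Credit: income exceeds £88,900 by £51,400, which is 52 full-or-partial £1,000 increments; reduction = 52 × £125 = £6,500, leaving £2,437.
Apprenticeship Credit: 16% of the £11,800 excess over £128,500 is £1,888; credit = £9,975 − £1,888 = £8,087.
Total: £3,925 + £2,437 + £8,087 = £14,449.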